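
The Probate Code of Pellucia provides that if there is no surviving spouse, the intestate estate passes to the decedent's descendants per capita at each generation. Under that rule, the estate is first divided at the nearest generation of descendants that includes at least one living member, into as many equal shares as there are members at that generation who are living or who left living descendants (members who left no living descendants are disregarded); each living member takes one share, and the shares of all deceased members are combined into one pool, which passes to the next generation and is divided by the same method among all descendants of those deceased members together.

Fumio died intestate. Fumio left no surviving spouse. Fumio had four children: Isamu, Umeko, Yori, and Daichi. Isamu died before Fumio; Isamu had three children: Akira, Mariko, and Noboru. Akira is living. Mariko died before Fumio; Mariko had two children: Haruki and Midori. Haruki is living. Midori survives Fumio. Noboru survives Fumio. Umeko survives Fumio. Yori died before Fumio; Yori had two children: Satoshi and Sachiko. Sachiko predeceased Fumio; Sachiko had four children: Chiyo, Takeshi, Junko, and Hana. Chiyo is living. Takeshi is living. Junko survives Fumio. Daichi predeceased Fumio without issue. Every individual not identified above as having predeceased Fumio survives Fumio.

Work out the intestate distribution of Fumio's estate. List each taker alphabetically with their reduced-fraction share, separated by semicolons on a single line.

There is no surviving spouse, so the entire estate passes to Fumio's descendants per capita at each generation.
At generation 1 (Isamu, Umeko, Yori) there are 3 shares of (1)/3 = 1/3 each.
Living: Umeko — each takes 1/3.
Deceased: Isamu and Yori. Their combined 2/3 is pooled and carried to generation 2.
At generation 2 (Akira, Mariko, Noboru, Satoshi, Sachiko) there are 5 shares of (2/3)/5 = 2/15 each.
Living: Akira, Noboru, and Satoshi — each takes 2/15.
Deceased: Mariko and Sachiko. Their combined 4/15 is pooled and carried to generation 3.
At generation 3 (Haruki, Midori, Chiyo, Takeshi, Junko, Hana) there are 6 shares of (4/15)/6 = 2/45 each.
Living: Haruki, Midori, Chiyo, Takeshi, Junko, and Hana — each takes 2/45.

Akira 2/15; Chiyo 2/45; Hana 2/45; Haruki 2/45; Junko 2/45; Midori 2/45; Noboru 2/15; Satoshi 2/15; Takeshi 2/45; Umeko 1/3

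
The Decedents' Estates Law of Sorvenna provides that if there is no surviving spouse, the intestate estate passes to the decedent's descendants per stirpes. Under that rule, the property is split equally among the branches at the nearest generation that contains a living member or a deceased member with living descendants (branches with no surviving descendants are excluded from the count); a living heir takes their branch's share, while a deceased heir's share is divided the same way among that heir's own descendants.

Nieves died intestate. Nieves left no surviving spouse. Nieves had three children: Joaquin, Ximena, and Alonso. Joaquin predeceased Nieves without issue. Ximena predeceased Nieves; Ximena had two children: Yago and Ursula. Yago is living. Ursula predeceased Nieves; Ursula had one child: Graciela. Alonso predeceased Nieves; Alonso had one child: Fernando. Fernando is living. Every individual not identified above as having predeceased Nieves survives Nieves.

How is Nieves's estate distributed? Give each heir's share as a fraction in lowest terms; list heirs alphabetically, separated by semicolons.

There is no surviving spouse, so the entire estate passes to Nieves's descendants per stirpes.
Joaquin left no surviving issue, so that branch lapses and is disregarded.
The estate is divided into 2 equal shares of 1/2 among Ximena, Alonso.
Ximena predeceased; the 1/2 allotted to Ximena's branch passes to Ximena's issue by representation.
The 1/2 is divided into 2 equal shares of 1/4 among Yago, Ursula.
Yago is living and takes 1/4.
Ursula predeceased; the 1/4 allotted to Ursula's branch passes to Ursula's issue by representation.
Graciela is the sole taker at this level and receives the full 1/4.
Alonso predeceased; the 1/2 allotted to Alonso's branch passes to Alonso's issue by representation.
Fernando is the sole taker at this level and receives the full 1/2.

Fernando 1/2; Graciela 1/4; Yago 1/4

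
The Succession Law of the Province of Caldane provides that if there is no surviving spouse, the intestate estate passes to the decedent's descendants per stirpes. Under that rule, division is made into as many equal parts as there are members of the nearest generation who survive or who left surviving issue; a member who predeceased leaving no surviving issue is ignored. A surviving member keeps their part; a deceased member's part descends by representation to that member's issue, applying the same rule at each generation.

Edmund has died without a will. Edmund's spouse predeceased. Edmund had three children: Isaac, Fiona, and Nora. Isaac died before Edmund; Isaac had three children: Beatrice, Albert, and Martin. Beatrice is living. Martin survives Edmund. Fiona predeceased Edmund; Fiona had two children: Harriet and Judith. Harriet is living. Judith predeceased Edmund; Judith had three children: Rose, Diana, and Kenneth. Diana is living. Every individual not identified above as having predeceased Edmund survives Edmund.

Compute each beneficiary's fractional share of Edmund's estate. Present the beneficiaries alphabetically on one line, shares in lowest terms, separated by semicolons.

Albert 1/9; Beatrice 1/9; Diana 1/18; Harriet 1/6; Kenneth 1/18; Martin 1/9; Nora 1/3; Rose 1/18

There is no surviving spouse, so the entire estate passes to Edmund's descendants per stirpes.
The estate is divided into 3 equal shares of 1/3 among Isaac, Fiona, Nora.
Isaac predeceased; the 1/3 allotted to Isaac's branch passes to Isaac's issue by representation.
The 1/3 is divided into 3 equal shares of 1/9 among Beatrice, Albert, Martin.
Beatrice is living and takes 1/9.
Albert is living and takes 1/9.
Martin is living and takes 1/9.
Fiona predeceased; the 1/3 allotted to Fiona's branch passes to Fiona's issue by representation.
The 1/3 is divided into 2 equal shares of 1/6 among Harriet, Judith.
Harriet is living and takes 1/6.
Judith predeceased; the 1/6 allotted to Judith's branch passes to Judith's issue by representation.
The 1/6 is divided into 3 equal shares of 1/18 among Rose, Diana, Kenneth.
Rose is living and takes 1/18.
Diana is living and takes 1/18.
Kenneth is living and takes 1/18.
Nora is living and takes 1/3.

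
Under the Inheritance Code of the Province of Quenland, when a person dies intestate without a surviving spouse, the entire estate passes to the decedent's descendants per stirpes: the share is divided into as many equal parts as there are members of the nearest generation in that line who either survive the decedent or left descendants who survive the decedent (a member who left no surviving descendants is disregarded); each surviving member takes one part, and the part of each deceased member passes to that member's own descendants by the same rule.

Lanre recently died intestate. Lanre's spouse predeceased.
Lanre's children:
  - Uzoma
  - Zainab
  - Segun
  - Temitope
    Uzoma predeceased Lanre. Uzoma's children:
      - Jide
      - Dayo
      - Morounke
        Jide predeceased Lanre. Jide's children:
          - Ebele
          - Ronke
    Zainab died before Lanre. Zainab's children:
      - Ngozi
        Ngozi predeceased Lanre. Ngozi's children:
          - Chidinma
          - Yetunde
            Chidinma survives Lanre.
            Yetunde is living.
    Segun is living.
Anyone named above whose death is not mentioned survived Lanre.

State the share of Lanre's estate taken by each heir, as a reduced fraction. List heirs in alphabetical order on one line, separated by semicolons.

Chidinma 1/8; Dayo 1/12; Ebele 1/24; Morounke 1/12; Ronke 1/24; Segun 1/4; Temitope 1/4; Yetunde 1/8

There is no surviving spouse, so the entire estate passes to Lanre's descendants per stirpes.
The estate is divided into 4 equal shares of 1/4 among Uzoma, Zainab, Segun, Temitope.
Uzoma predeceased; the 1/4 allotted to Uzoma's branch passes to Uzoma's issue by representation.
The 1/4 is divided into 3 equal shares of 1/12 among Jide, Dayo, Morounke.
Jide predeceased; the 1/12 allotted to Jide's branch passes to Jide's issue by representation.
The 1/12 is divided into 2 equal shares of 1/24 among Ebele, Ronke.
Ebele is living and takes 1/24.
Ronke is living and takes 1/24.
Dayo is living and takes 1/12.
Morounke is living and takes 1/12.
Zainab predeceased; the 1/4 allotted to Zainab's branch passes to Zainab's issue by representation.
Ngozi's line is the sole branch at this level, so the full 1/4 passes to Ngozi's issue by representation.
The 1/4 is divided into 2 equal shares of 1/8 among Chidinma, Yetunde.
Chidinma is living and takes 1/8.
Yetunde is living and takes 1/8.
Segun is living and takes 1/4.
Temitope is living and takes 1/4.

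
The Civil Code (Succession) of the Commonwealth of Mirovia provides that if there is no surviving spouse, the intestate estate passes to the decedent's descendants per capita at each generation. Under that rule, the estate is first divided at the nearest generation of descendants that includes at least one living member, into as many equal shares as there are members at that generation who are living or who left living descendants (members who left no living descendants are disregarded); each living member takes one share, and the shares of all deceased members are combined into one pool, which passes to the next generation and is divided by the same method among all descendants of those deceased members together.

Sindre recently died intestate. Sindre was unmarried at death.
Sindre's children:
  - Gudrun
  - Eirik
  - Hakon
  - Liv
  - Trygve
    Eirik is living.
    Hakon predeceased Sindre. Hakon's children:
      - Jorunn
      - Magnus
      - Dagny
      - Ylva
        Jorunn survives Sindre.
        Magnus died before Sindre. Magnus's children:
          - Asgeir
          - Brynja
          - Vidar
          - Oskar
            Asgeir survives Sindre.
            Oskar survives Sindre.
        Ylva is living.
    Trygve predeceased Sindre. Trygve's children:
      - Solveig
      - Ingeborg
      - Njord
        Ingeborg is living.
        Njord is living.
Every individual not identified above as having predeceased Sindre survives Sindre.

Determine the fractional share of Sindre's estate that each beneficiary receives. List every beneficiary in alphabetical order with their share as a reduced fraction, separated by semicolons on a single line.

Asgeir 1/70; Brynja 1/70; Dagny 2/35; Eirik 1/5; Gudrun 1/5; Ingeborg 2/35; Jorunn 2/35; Liv 1/5; Njord 2/35; Oskar 1/70; Solveig 2/35; Vidar 1/70; Ylva 2/35

There is no surviving spouse, so the entire estate passes to Sindre's descendants per capita at each generation.
At generation 1 (Gudrun, Eirik, Hakon, Liv, Trygve) there are 5 shares of (1)/5 = 1/5 each.
Living: Gudrun, Eirik, and Liv — each takes 1/5.
Deceased: Hakon and Trygve. Their combined 2/5 is pooled and carried to generation 2.
At generation 2 (Jorunn, Magnus, Dagny, Ylva, Solveig, Ingeborg, Njord) there are 7 shares of (2/5)/7 = 2/35 each.
Living: Jorunn, Dagny, Ylva, Solveig, Ingeborg, and Njord — each takes 2/35.
Deceased: Magnus. That 2/35 share is carried to generation 3.
At generation 3 (Asgeir, Brynja, Vidar, Oskar) there are 4 shares of (2/35)/4 = 1/70 each.
Living: Asgeir, Brynja, Vidar, and Oskar — each takes 1/70.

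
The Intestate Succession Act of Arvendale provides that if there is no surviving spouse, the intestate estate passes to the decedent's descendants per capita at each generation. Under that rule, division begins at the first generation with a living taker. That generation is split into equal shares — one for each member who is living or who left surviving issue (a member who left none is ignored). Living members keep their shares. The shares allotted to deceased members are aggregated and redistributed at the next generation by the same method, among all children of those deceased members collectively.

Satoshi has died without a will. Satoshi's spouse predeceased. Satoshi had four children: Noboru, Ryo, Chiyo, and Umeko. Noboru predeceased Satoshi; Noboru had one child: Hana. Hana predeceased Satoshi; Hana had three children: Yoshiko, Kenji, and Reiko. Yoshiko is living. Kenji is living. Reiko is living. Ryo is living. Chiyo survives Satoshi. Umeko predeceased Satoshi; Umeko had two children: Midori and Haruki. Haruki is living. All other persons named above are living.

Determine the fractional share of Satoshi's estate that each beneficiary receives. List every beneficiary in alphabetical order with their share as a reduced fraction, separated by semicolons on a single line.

Chiyo 1/4; Haruki 1/6; Kenji 1/18; Midori 1/6; Reiko 1/18; Ryo 1/4; Yoshiko 1/18

There is no surviving spouse, so the entire estate passes to Satoshi's descendants per capita at each generation.
At generation 1 (Noboru, Ryo, Chiyo, Umeko) there are 4 shares of (1)/4 = 1/4 each.
Living: Ryo and Chiyo — each takes 1/4.
Deceased: Noboru and Umeko. Their combined 1/2 is pooled and carried to generation 2.
At generation 2 (Hana, Midori, Haruki) there are 3 shares of (1/2)/3 = 1/6 each.
Living: Midori and Haruki — each takes 1/6.
Deceased: Hana. That 1/6 share is carried to generation 3.
At generation 3 (Yoshiko, Kenji, Reiko) there are 3 shares of (1/6)/3 = 1/18 each.
Living: Yoshiko, Kenji, and Reiko — each takes 1/18.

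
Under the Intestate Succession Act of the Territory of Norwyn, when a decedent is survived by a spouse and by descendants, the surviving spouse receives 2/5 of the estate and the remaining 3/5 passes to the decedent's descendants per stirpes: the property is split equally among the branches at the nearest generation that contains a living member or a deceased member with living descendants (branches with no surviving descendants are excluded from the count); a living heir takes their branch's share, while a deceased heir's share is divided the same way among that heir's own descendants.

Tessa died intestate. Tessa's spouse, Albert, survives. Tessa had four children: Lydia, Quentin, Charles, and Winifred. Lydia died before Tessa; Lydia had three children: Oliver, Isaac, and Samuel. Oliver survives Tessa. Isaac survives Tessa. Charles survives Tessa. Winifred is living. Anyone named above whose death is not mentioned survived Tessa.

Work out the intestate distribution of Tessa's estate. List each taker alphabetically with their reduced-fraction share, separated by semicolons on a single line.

Albert, as surviving spouse, takes 2/5.
The remaining 3/5 passes to Tessa's descendants per stirpes.
The 3/5 is divided into 4 equal shares of 3/20 among Lydia, Quentin, Charles, Winifred.
Lydia predeceased; the 3/20 allotted to Lydia's branch passes to Lydia's issue by representation.
The 3/20 is divided into 3 equal shares of 1/20 among Oliver, Isaac, Samuel.
Oliver is living and takes 1/20.
Isaac is living and takes 1/20.
Samuel is living and takes 1/20.
Quentin is living and takes 3/20.
Charles is living and takes 3/20.
Winifred is living and takes 3/20.

Albert 2/5; Charles 3/20; Isaac 1/20; Oliver 1/20; Quentin 3/20; Samuel 1/20; Winifred 3/20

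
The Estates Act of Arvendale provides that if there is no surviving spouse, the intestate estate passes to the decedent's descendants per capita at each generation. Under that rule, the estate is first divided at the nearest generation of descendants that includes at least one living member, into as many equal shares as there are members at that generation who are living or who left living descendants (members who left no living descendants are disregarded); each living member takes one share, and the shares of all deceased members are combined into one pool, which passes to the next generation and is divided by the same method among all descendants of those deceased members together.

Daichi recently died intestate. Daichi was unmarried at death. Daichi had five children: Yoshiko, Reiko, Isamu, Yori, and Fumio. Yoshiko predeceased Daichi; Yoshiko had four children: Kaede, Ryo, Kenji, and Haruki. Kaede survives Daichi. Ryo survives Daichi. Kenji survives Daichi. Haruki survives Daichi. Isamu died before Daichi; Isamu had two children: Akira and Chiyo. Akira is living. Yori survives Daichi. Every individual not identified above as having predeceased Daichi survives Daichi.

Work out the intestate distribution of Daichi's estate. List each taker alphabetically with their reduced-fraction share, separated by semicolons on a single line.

There is no surviving spouse, so the entire estate passes to Daichi's descendants per capita at each generation.
At generation 1 (Yoshiko, Reiko, Isamu, Yori, Fumio) there are 5 shares of (1)/5 = 1/5 each.
Living: Reiko, Yori, and Fumio — each takes 1/5.
Deceased: Yoshiko and Isamu. Their combined 2/5 is pooled and carried to generation 2.
At generation 2 (Kaede, Ryo, Kenji, Haruki, Akira, Chiyo) there are 6 shares of (2/5)/6 = 1/15 each.
Living: Kaede, Ryo, Kenji, Haruki, Akira, and Chiyo — each takes 1/15.

Akira 1/15; Chiyo 1/15; Fumio 1/5; Haruki 1/15; Kaede 1/15; Kenji 1/15; Reiko 1/5; Ryo 1/15; Yori 1/5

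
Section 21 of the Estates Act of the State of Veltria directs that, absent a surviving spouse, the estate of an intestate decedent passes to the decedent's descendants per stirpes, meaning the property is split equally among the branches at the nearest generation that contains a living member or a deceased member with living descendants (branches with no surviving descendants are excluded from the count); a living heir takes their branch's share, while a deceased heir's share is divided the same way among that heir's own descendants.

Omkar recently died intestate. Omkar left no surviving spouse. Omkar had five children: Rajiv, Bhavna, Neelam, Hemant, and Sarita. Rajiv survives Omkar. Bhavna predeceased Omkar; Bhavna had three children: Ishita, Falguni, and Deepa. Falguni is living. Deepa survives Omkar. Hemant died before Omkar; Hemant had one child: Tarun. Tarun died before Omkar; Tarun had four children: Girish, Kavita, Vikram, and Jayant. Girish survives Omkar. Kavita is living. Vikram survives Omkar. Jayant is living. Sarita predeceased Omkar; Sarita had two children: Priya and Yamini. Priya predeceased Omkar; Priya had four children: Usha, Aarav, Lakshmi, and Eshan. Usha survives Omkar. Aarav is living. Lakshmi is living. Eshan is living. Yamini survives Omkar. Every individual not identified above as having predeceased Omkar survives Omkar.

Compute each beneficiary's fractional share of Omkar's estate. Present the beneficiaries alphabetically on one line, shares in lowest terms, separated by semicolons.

There is no surviving spouse, so the entire estate passes to Omkar's descendants per stirpes.
The estate is divided into 5 equal shares of 1/5 among Rajiv, Bhavna, Neelam, Hemant, Sarita.
Rajiv is living and takes 1/5.
Bhavna predeceased; the 1/5 allotted to Bhavna's branch passes to Bhavna's issue by representation.
The 1/5 is divided into 3 equal shares of 1/15 among Ishita, Falguni, Deepa.
Ishita is living and takes 1/15.
Falguni is living and takes 1/15.
Deepa is living and takes 1/15.
Neelam is living and takes 1/5.
Hemant predeceased; the 1/5 allotted to Hemant's branch passes to Hemant's issue by representation.
Tarun's line is the sole branch at this level, so the full 1/5 passes to Tarun's issue by representation.
The 1/5 is divided into 4 equal shares of 1/20 among Girish, Kavita, Vikram, Jayant.
Girish is living and takes 1/20.
Kavita is living and takes 1/20.
Vikram is living and takes 1/20.
Jayant is living and takes 1/20.
Sarita predeceased; the 1/5 allotted to Sarita's branch passes to Sarita's issue by representation.
The 1/5 is divided into 2 equal shares of 1/10 among Priya, Yamini.
Priya predeceased; the 1/10 allotted to Priya's branch passes to Priya's issue by representation.
The 1/10 is divided into 4 equal shares of 1/40 among Usha, Aarav, Lakshmi, Eshan.
Usha is living and takes 1/40.
Aarav is living and takes 1/40.
Lakshmi is living and takes 1/40.
Eshan is living and takes 1/40.
Yamini is living and takes 1/10.

Aarav 1/40; Deepa 1/15; Eshan 1/40; Falguni 1/15; Girish 1/20; Ishita 1/15; Jayant 1/20; Kavita 1/20; Lakshmi 1/40; Neelam 1/5; Rajiv 1/5; Usha 1/40; Vikram 1/20; Yamini 1/10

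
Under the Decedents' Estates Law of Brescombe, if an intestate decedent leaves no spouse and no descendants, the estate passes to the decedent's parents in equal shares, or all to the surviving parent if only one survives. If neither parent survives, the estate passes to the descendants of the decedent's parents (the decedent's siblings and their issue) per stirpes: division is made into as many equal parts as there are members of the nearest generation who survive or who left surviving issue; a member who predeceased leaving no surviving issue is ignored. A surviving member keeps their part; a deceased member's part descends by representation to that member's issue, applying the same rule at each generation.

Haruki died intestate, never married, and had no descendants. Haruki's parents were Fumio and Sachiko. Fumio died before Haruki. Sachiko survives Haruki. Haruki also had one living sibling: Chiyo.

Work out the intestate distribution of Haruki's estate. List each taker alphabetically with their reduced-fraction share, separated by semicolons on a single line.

Only one parent, Sachiko, survives, so Sachiko takes the entire estate. The siblings take nothing because a surviving parent has priority.

Sachiko 1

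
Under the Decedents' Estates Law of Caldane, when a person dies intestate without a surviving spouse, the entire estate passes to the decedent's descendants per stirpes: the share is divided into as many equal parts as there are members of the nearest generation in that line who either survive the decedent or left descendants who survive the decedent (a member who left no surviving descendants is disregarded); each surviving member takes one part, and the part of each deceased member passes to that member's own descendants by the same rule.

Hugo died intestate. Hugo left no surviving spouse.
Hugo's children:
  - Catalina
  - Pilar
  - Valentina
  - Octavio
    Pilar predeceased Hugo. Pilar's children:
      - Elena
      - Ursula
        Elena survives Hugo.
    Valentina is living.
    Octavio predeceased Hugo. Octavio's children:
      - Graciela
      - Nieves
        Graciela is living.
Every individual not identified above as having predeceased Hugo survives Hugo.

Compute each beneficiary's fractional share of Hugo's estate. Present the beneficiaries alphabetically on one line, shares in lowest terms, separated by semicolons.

Catalina 1/4; Elena 1/8; Graciela 1/8; Nieves 1/8; Ursula 1/8; Valentina 1/4

There is no surviving spouse, so the entire estate passes to Hugo's descendants per stirpes.
The estate is divided into 4 equal shares of 1/4 among Catalina, Pilar, Valentina, Octavio.
Catalina is living and takes 1/4.
Pilar predeceased; the 1/4 allotted to Pilar's branch passes to Pilar's issue by representation.
The 1/4 is divided into 2 equal shares of 1/8 among Elena, Ursula.
Elena is living and takes 1/8.
Ursula is living and takes 1/8.
Valentina is living and takes 1/4.
Octavio predeceased; the 1/4 allotted to Octavio's branch passes to Octavio's issue by representation.
The 1/4 is divided into 2 equal shares of 1/8 among Graciela, Nieves.
Graciela is living and takes 1/8.
Nieves is living and takes 1/8.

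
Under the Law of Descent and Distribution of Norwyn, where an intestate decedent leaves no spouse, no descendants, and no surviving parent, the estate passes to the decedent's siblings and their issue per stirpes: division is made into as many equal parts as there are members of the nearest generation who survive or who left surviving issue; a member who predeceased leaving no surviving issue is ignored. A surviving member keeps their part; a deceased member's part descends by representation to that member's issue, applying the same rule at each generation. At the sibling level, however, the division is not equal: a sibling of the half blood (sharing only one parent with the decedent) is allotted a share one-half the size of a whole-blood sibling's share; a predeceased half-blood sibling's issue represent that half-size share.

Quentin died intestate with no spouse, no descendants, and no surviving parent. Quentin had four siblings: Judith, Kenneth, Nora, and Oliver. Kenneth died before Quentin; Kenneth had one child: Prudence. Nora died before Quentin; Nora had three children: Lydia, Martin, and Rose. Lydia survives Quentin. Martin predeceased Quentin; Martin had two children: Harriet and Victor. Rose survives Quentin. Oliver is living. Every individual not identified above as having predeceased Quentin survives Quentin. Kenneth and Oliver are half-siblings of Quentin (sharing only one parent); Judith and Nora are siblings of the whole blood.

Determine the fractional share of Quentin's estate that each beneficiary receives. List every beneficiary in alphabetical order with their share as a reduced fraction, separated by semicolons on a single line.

Harriet 1/18; Judith 1/3; Lydia 1/9; Oliver 1/6; Prudence 1/6; Rose 1/9; Victor 1/18

No spouse, descendants, or parent survives, so the estate passes to Quentin's siblings per stirpes.
Half-blood siblings count for one-half the weight of whole-blood siblings at the initial division.
Dividing 1 in proportion to weights (total weight 3): Judith (weight 1) → 1/3; Kenneth (weight 1/2) → 1/6; Nora (weight 1) → 1/3; Oliver (weight 1/2) → 1/6.
Judith is living and takes 1/3.
Kenneth predeceased; the 1/6 allotted to Kenneth's branch passes to Kenneth's issue by representation.
Prudence is the sole taker at this level and receives the full 1/6.
Nora predeceased; the 1/3 allotted to Nora's branch passes to Nora's issue by representation.
The 1/3 is divided into 3 equal shares of 1/9 among Lydia, Martin, Rose.
Lydia is living and takes 1/9.
Martin predeceased; the 1/9 allotted to Martin's branch passes to Martin's issue by representation.
The 1/9 is divided into 2 equal shares of 1/18 among Harriet, Victor.
Harriet is living and takes 1/18.
Victor is living and takes 1/18.
Rose is living and takes 1/9.
Oliver is living and takes 1/6.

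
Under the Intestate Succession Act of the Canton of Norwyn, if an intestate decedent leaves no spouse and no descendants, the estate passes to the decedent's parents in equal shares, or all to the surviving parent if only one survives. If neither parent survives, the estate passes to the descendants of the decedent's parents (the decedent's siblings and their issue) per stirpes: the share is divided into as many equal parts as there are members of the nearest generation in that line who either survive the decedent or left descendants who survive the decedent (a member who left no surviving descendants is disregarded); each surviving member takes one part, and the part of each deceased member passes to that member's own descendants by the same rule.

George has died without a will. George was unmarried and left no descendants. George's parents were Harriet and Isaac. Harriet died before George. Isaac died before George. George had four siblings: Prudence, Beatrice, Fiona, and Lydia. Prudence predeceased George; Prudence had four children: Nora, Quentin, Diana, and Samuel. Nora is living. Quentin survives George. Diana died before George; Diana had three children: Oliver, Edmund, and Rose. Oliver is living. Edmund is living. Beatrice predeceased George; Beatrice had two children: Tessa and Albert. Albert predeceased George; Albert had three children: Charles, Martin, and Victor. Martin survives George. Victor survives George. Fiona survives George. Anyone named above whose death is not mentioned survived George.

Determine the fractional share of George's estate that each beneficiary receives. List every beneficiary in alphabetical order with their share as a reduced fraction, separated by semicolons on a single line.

Neither parent survives and there are no descendants, so the estate passes to George's siblings and their issue per stirpes.
The estate is divided into 4 equal shares of 1/4 among Prudence, Beatrice, Fiona, Lydia.
Prudence predeceased; the 1/4 allotted to Prudence's branch passes to Prudence's issue by representation.
The 1/4 is divided into 4 equal shares of 1/16 among Nora, Quentin, Diana, Samuel.
Nora is living and takes 1/16.
Quentin is living and takes 1/16.
Diana predeceased; the 1/16 allotted to Diana's branch passes to Diana's issue by representation.
The 1/16 is divided into 3 equal shares of 1/48 among Oliver, Edmund, Rose.
Oliver is living and takes 1/48.
Edmund is living and takes 1/48.
Rose is living and takes 1/48.
Samuel is living and takes 1/16.
Beatrice predeceased; the 1/4 allotted to Beatrice's branch passes to Beatrice's issue by representation.
The 1/4 is divided into 2 equal shares of 1/8 among Tessa, Albert.
Tessa is living and takes 1/8.
Albert predeceased; the 1/8 allotted to Albert's branch passes to Albert's issue by representation.
The 1/8 is divided into 3 equal shares of 1/24 among Charles, Martin, Victor.
Charles is living and takes 1/24.
Martin is living and takes 1/24.
Victor is living and takes 1/24.
Fiona is living and takes 1/4.
Lydia is living and takes 1/4.

Charles 1/24; Edmund 1/48; Fiona 1/4; Lydia 1/4; Martin 1/24; Nora 1/16; Oliver 1/48; Quentin 1/16; Rose 1/48; Samuel 1/16; Tessa 1/8; Victor 1/24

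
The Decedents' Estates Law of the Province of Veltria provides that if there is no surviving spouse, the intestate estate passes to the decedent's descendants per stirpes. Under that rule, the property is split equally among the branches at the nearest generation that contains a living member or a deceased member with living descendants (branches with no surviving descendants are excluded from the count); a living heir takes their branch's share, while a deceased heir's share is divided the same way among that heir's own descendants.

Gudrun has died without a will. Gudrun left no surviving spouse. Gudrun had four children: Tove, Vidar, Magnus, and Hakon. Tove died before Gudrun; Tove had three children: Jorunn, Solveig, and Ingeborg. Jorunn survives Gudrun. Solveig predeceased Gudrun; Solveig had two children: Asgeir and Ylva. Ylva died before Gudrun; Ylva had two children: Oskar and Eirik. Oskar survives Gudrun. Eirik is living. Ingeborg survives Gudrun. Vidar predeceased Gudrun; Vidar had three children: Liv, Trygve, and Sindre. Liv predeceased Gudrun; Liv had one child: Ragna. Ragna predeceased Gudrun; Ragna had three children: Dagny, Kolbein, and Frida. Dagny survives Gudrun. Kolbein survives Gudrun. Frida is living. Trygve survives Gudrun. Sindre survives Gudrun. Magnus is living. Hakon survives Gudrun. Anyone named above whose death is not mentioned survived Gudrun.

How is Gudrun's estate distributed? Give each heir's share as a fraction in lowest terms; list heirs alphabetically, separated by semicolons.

Asgeir 1/24; Dagny 1/36; Eirik 1/48; Frida 1/36; Hakon 1/4; Ingeborg 1/12; Jorunn 1/12; Kolbein 1/36; Magnus 1/4; Oskar 1/48; Sindre 1/12; Trygve 1/12

There is no surviving spouse, so the entire estate passes to Gudrun's descendants per stirpes.
The estate is divided into 4 equal shares of 1/4 among Tove, Vidar, Magnus, Hakon.
Tove predeceased; the 1/4 allotted to Tove's branch passes to Tove's issue by representation.
The 1/4 is divided into 3 equal shares of 1/12 among Jorunn, Solveig, Ingeborg.
Jorunn is living and takes 1/12.
Solveig predeceased; the 1/12 allotted to Solveig's branch passes to Solveig's issue by representation.
The 1/12 is divided into 2 equal shares of 1/24 among Asgeir, Ylva.
Asgeir is living and takes 1/24.
Ylva predeceased; the 1/24 allotted to Ylva's branch passes to Ylva's issue by representation.
The 1/24 is divided into 2 equal shares of 1/48 among Oskar, Eirik.
Oskar is living and takes 1/48.
Eirik is living and takes 1/48.
Ingeborg is living and takes 1/12.
Vidar predeceased; the 1/4 allotted to Vidar's branch passes to Vidar's issue by representation.
The 1/4 is divided into 3 equal shares of 1/12 among Liv, Trygve, Sindre.
Liv predeceased; the 1/12 allotted to Liv's branch passes to Liv's issue by representation.
Ragna's line is the sole branch at this level, so the full 1/12 passes to Ragna's issue by representation.
The 1/12 is divided into 3 equal shares of 1/36 among Dagny, Kolbein, Frida.
Dagny is living and takes 1/36.
Kolbein is living and takes 1/36.
Frida is living and takes 1/36.
Trygve is living and takes 1/12.
Sindre is living and takes 1/12.
Magnus is living and takes 1/4.
Hakon is living and takes 1/4.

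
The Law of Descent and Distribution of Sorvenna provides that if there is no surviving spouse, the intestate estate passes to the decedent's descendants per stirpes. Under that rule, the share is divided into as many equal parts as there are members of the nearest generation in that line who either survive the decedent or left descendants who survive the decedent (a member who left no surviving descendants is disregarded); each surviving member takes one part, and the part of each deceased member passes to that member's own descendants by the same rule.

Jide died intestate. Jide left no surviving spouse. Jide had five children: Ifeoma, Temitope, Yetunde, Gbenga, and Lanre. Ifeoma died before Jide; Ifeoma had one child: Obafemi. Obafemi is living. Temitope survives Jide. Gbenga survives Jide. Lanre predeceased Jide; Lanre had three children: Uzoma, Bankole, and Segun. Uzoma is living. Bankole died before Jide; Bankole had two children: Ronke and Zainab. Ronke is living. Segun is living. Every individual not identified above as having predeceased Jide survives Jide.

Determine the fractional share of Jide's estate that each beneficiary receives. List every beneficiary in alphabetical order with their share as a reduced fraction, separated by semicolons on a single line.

Gbenga 1/5; Obafemi 1/5; Ronke 1/30; Segun 1/15; Temitope 1/5; Uzoma 1/15; Yetunde 1/5; Zainab 1/30

There is no surviving spouse, so the entire estate passes to Jide's descendants per stirpes.
The estate is divided into 5 equal shares of 1/5 among Ifeoma, Temitope, Yetunde, Gbenga, Lanre.
Ifeoma predeceased; the 1/5 allotted to Ifeoma's branch passes to Ifeoma's issue by representation.
Obafemi is the sole taker at this level and receives the full 1/5.
Temitope is living and takes 1/5.
Yetunde is living and takes 1/5.
Gbenga is living and takes 1/5.
Lanre predeceased; the 1/5 allotted to Lanre's branch passes to Lanre's issue by representation.
The 1/5 is divided into 3 equal shares of 1/15 among Uzoma, Bankole, Segun.
Uzoma is living and takes 1/15.
Bankole predeceased; the 1/15 allotted to Bankole's branch passes to Bankole's issue by representation.
The 1/15 is divided into 2 equal shares of 1/30 among Ronke, Zainab.
Ronke is living and takes 1/30.
Zainab is living and takes 1/30.
Segun is living and takes 1/15.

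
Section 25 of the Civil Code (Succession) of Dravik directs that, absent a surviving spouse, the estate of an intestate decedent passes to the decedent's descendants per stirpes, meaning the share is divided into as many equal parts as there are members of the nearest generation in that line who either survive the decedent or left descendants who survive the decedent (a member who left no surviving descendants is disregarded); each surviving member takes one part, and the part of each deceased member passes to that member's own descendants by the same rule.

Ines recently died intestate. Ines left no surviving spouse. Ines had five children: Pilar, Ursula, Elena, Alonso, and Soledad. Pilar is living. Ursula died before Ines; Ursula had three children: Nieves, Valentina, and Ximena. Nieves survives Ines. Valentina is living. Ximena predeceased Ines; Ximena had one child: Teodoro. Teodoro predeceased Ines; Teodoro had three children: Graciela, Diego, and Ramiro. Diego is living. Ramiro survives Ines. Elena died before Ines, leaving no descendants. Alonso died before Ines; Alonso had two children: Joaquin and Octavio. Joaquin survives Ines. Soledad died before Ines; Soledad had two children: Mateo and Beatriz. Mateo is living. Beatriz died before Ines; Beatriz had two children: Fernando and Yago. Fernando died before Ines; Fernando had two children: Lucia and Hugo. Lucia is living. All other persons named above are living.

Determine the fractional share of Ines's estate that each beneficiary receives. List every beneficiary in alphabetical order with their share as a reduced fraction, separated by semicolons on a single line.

Diego 1/36; Graciela 1/36; Hugo 1/32; Joaquin 1/8; Lucia 1/32; Mateo 1/8; Nieves 1/12; Octavio 1/8; Pilar 1/4; Ramiro 1/36; Valentina 1/12; Yago 1/16

There is no surviving spouse, so the entire estate passes to Ines's descendants per stirpes.
Elena left no surviving issue, so that branch lapses and is disregarded.
The estate is divided into 4 equal shares of 1/4 among Pilar, Ursula, Alonso, Soledad.
Pilar is living and takes 1/4.
Ursula predeceased; the 1/4 allotted to Ursula's branch passes to Ursula's issue by representation.
The 1/4 is divided into 3 equal shares of 1/12 among Nieves, Valentina, Ximena.
Nieves is living and takes 1/12.
Valentina is living and takes 1/12.
Ximena predeceased; the 1/12 allotted to Ximena's branch passes to Ximena's issue by representation.
Teodoro's line is the sole branch at this level, so the full 1/12 passes to Teodoro's issue by representation.
The 1/12 is divided into 3 equal shares of 1/36 among Graciela, Diego, Ramiro.
Graciela is living and takes 1/36.
Diego is living and takes 1/36.
Ramiro is living and takes 1/36.
Alonso predeceased; the 1/4 allotted to Alonso's branch passes to Alonso's issue by representation.
The 1/4 is divided into 2 equal shares of 1/8 among Joaquin, Octavio.
Joaquin is living and takes 1/8.
Octavio is living and takes 1/8.
Soledad predeceased; the 1/4 allotted to Soledad's branch passes to Soledad's issue by representation.
The 1/4 is divided into 2 equal shares of 1/8 among Mateo, Beatriz.
Mateo is living and takes 1/8.
Beatriz predeceased; the 1/8 allotted to Beatriz's branch passes to Beatriz's issue by representation.
The 1/8 is divided into 2 equal shares of 1/16 among Fernando, Yago.
Fernando predeceased; the 1/16 allotted to Fernando's branch passes to Fernando's issue by representation.
The 1/16 is divided into 2 equal shares of 1/32 among Lucia, Hugo.
Lucia is living and takes 1/32.
Hugo is living and takes 1/32.
Yago is living and takes 1/16.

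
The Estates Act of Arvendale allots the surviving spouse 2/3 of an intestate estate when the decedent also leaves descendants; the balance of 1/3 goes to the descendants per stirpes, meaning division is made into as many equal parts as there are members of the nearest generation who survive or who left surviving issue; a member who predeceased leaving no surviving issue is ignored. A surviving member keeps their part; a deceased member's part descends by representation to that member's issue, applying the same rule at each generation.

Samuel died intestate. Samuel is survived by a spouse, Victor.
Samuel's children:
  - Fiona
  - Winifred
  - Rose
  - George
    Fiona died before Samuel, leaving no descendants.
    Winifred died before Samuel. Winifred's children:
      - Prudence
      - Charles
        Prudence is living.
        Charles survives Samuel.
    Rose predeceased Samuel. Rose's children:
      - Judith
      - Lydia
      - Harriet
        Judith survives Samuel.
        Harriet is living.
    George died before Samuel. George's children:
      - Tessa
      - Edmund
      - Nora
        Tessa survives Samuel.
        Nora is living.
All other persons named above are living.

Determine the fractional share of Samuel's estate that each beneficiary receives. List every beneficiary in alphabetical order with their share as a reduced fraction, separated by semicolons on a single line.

Charles 1/18; Edmund 1/27; Harriet 1/27; Judith 1/27; Lydia 1/27; Nora 1/27; Prudence 1/18; Tessa 1/27; Victor 2/3

Victor, as surviving spouse, takes 2/3.
The remaining 1/3 passes to Samuel's descendants per stirpes.
Fiona left no surviving issue, so that branch lapses and is disregarded.
The 1/3 is divided into 3 equal shares of 1/9 among Winifred, Rose, George.
Winifred predeceased; the 1/9 allotted to Winifred's branch passes to Winifred's issue by representation.
The 1/9 is divided into 2 equal shares of 1/18 among Prudence, Charles.
Prudence is living and takes 1/18.
Charles is living and takes 1/18.
Rose predeceased; the 1/9 allotted to Rose's branch passes to Rose's issue by representation.
The 1/9 is divided into 3 equal shares of 1/27 among Judith, Lydia, Harriet.
Judith is living and takes 1/27.
Lydia is living and takes 1/27.
Harriet is living and takes 1/27.
George predeceased; the 1/9 allotted to George's branch passes to George's issue by representation.
The 1/9 is divided into 3 equal shares of 1/27 among Tessa, Edmund, Nora.
Tessa is living and takes 1/27.
Edmund is living and takes 1/27.
Nora is living and takes 1/27.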